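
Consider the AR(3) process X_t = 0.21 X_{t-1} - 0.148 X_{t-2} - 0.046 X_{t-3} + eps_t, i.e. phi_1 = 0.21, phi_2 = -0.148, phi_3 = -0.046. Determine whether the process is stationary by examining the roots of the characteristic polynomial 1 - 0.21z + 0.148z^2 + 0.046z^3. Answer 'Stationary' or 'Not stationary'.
\text{Stationary}

The AR(p) characteristic polynomial is P(z) = 1 - 0.21z + 0.148z^2 + 0.046z^3.
Stationarity requires all roots to lie outside the unit circle, i.e. |z| > 1 for every root.
Degree 3: look for a simple real root z0 first, then factor out (1 - z/z0) and solve the remaining quadratic.
Testing z0 = -5: P(-5) = 1 + (-0.21)(-5) + (0.148)(-5)^2 + (0.046)(-5)^3
  = 1 + (1.05) + (3.7) + (-5.75) = 0.  So z_0 = -5 is a root, |z_0| = 5.
Divide out the factor (1 + 0.2 z) = (1 - z/z0) (since 1/z0 = -0.2):
  P(z) = (1 + 0.2 z)(1 + (-0.41) z + (0.23) z^2)
  [check: z-coef -0.41 - (-0.2) = -0.21; z^2-coef 0.23 - (-0.2)(-0.41) = 0.148; z^3-coef -(-0.2)(0.23) = 0.046.]
Remaining roots from the quadratic factor 1 + (-0.41) z + (0.23) z^2:
  Set 1 + (-0.41) z + (0.23) z^2 = 0, i.e. a z^2 + b z + c = 0 with a = 0.23, b = -0.41, c = 1.
  Discriminant D = b^2 - 4ac = (-0.41)^2 - 4*(0.23)*1 = 0.1681 - (0.92) = -0.7519.
  D < 0, so the roots are the complex-conjugate pair z = (-b +/- i sqrt(-D)) / (2a) = 0.8913 +/- 1.885i.
  For a conjugate pair |z|^2 = z * conj(z) = (product of roots) = c/a = 1/(0.23) = 4.347826, so |z| = sqrt(4.347826) = 2.0851 for both roots.
Moduli of all roots: 5.0000, 2.0851, 2.0851.
All moduli strictly greater than 1? Yes.
Verdict: Stationary.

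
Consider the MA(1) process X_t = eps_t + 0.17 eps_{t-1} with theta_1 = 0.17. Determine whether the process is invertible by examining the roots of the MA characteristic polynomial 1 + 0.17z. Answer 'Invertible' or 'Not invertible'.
\text{Invertible}

The MA(q) characteristic polynomial is P(z) = 1 + 0.17z.
Invertibility requires all roots to lie outside the unit circle, i.e. |z| > 1 for every root.
This is linear in z: 1 + (0.17) z = 0  =>  z = -1/(0.17) = -5.882353,  |z| = 5.882353.
Moduli of all roots: 5.8824.
All moduli strictly greater than 1? Yes.
Verdict: Invertible.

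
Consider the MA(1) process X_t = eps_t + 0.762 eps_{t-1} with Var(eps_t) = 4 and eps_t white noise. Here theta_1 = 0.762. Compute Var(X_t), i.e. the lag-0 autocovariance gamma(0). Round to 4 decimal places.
\gamma(0) = 6.3226

For an MA(q) process X_t = eps_t + sum_i theta_i eps_{t-i} with
Var(eps_t) = sigma^2, the variance is
  gamma(0) = sigma^2 * (1 + sum_i theta_i^2).
  sum_i theta_i^2 = (0.762)^2 = 0.580644.
  gamma(0) = 4 * (1 + 0.580644) = 4 * 1.580644 = 6.322576, which rounds to 6.3226.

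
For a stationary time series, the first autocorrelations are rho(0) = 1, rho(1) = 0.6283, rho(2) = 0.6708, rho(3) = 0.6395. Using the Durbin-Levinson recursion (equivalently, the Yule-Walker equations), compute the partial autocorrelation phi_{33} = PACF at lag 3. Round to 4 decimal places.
\phi_{33} = 0.2581

The PACF at lag k is phi_{kk}, the last component of the solution
to the Yule-Walker system G_k phi = r_k where
  (G_k)_{ij} = rho(|i - j|), (r_k)_i = rho(i), i,j = 1..k.
Equivalently, Durbin-Levinson gives phi_{kk} iteratively:
  phi_{11} = rho(1)
  phi_{kk} = [rho(k) - sum_{j=1..k-1} phi_{k-1,j} rho(k-j)]
            / [1 - sum_{j=1..k-1} phi_{k-1,j} rho(j)],
  phi_{k,j} = phi_{k-1,j} - phi_{kk} phi_{k-1,k-j},  j = 1..k-1.
Step k = 1:
  phi_11 = rho(1) = 0.6283.
Step k = 2:
  phi_22 = [rho(2) - phi_11 rho(1)] / [1 - phi_11 rho(1)] = [0.6708 - (0.6283)(0.6283)] / [1 - (0.6283)(0.6283)]
         = 0.27603911 / 0.60523911 = 0.456083.
  Update: phi_21 = phi_11 - phi_22 phi_11 = 0.6283 - (0.456083)(0.6283) = 0.341743.
Step k = 3:
  phi_33 = [rho(3) - phi_21 rho(2) - phi_22 rho(1)] / [1 - phi_21 rho(1) - phi_22 rho(2)]
    numerator   = 0.6395 - (0.341743)(0.6708) - (0.456083)(0.6283) = 0.12370187
    denominator = 1 - (0.341743)(0.6283) - (0.456083)(0.6708) = 0.47934244
  phi_33 = 0.12370187 / 0.47934244 = 0.2581.
Therefore phi_{33} = 0.2581.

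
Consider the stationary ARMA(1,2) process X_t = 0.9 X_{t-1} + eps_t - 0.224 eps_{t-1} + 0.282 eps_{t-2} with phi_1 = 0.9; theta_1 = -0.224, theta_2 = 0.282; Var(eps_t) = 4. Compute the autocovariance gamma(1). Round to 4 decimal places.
\gamma(1) = 20.1333

Multiply the model equation by X_{t-k} and take expectations. With theta_0 = psi_0 = 1 and psi_j the MA(infinity) weights, this gives
  gamma(k) - sum_i phi_i gamma(k-i) = c_k,
  c_k = sigma^2 * sum_{j=k..q} theta_j psi_{j-k}   (c_k = 0 for k > q),
using gamma(-m) = gamma(m).
psi-weights needed (psi_j = theta_j + sum_i phi_i psi_{j-i}):
  psi_1 = theta_1 + phi_1 = -0.224 + (0.9) = 0.676
  psi_2 = theta_2 + phi_1 psi_1 = 0.282 + (0.9)(0.676) = 0.8904
Right-hand sides:
  c_0 = sigma^2 (1 + theta_1 psi_1 + theta_2 psi_2) = 4 * (1 + (-0.224)(0.676) + (0.282)(0.8904)) = 4 * 1.099669 = 4.398675
  c_1 = sigma^2 (theta_1 + theta_2 psi_1) = 4 * (-0.224 + (0.282)(0.676)) = -0.133472
  c_2 = sigma^2 theta_2 = 4 * (0.282) = 1.128
Equations for k = 0 and k = 1 (AR order 1):
  gamma(0) = phi_1 gamma(1) + c_0
  gamma(1) = phi_1 gamma(0) + c_1
Substituting the second into the first: gamma(0) (1 - phi_1^2) = c_0 + phi_1 c_1, so
  gamma(0) = (c_0 + phi_1 c_1) / (1 - phi_1^2) = (4.398675 + (0.9)(-0.133472)) / (1 - (0.9)^2) = 4.27855 / 0.19 = 22.518686.
  gamma(1) = phi_1 gamma(0) + c_1 = (0.9)(22.518686) + (-0.133472) = 20.133346.
Therefore gamma(1) = 20.1333 (to 4 decimal places).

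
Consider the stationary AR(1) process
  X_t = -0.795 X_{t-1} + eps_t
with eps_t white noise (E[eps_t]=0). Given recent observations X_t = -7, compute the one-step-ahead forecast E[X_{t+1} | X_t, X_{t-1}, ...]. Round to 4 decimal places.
E[X_{t+1} \mid \mathcal F_t] = 5.5650

For an AR(p) model X_t = c + sum_i phi_i X_{t-i} + eps_t, the
one-step-ahead conditional mean is
  E[X_{t+1} | X_t, ...] = c + sum_i phi_i X_{t+1-i}.
Substitute known values:
  E[X_{t+1} | ...] = (-0.795) * (-7)
                   = 5.5650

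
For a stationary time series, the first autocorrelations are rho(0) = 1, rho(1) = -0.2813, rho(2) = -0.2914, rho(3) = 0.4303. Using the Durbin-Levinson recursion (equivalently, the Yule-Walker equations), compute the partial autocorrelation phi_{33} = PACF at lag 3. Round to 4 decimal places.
\phi_{33} = 0.2619

The PACF at lag k is phi_{kk}, the last component of the solution
to the Yule-Walker system G_k phi = r_k where
  (G_k)_{ij} = rho(|i - j|), (r_k)_i = rho(i), i,j = 1..k.
Equivalently, Durbin-Levinson gives phi_{kk} iteratively:
  phi_{11} = rho(1)
  phi_{kk} = [rho(k) - sum_{j=1..k-1} phi_{k-1,j} rho(k-j)]
            / [1 - sum_{j=1..k-1} phi_{k-1,j} rho(j)],
  phi_{k,j} = phi_{k-1,j} - phi_{kk} phi_{k-1,k-j},  j = 1..k-1.
Step k = 1:
  phi_11 = rho(1) = -0.2813.
Step k = 2:
  phi_22 = [rho(2) - phi_11 rho(1)] / [1 - phi_11 rho(1)] = [-0.2914 - (-0.2813)(-0.2813)] / [1 - (-0.2813)(-0.2813)]
         = -0.37052969 / 0.92087031 = -0.402369.
  Update: phi_21 = phi_11 - phi_22 phi_11 = -0.2813 - (-0.402369)(-0.2813) = -0.394486.
Step k = 3:
  phi_33 = [rho(3) - phi_21 rho(2) - phi_22 rho(1)] / [1 - phi_21 rho(1) - phi_22 rho(2)]
    numerator   = 0.4303 - (-0.394486)(-0.2914) - (-0.402369)(-0.2813) = 0.20216025
    denominator = 1 - (-0.394486)(-0.2813) - (-0.402369)(-0.2914) = 0.77178064
  phi_33 = 0.20216025 / 0.77178064 = 0.2619.
Therefore phi_{33} = 0.2619.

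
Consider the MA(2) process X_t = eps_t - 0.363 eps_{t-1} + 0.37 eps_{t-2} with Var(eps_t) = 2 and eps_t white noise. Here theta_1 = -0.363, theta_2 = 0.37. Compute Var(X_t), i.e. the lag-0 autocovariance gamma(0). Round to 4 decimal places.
\gamma(0) = 2.5373

For an MA(q) process X_t = eps_t + sum_i theta_i eps_{t-i} with
Var(eps_t) = sigma^2, the variance is
  gamma(0) = sigma^2 * (1 + sum_i theta_i^2).
  sum_i theta_i^2 = (-0.363)^2 + (0.37)^2 = 0.131769 + 0.1369 = 0.268669.
  gamma(0) = 2 * (1 + 0.268669) = 2 * 1.268669 = 2.537338, which rounds to 2.5373.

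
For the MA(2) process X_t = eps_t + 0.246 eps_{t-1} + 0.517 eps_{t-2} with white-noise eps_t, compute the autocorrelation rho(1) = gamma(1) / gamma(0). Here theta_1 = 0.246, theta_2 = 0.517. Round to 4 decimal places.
\rho(1) = 0.2811

For an MA(q) process with theta_0 = 1, the autocovariance is
  gamma(k) = sigma^2 * sum_{i=0..q-k} theta_i * theta_{i+k},
and rho(k) = gamma(k) / gamma(0). Sigma^2 cancels.
  numerator   = (1)*(0.246) + (0.246)*(0.517) = 0.373182.
  denominator = (1)^2 + (0.246)^2 + (0.517)^2 = 1.327805.
  rho(1) = 0.373182 / 1.327805 = 0.2811.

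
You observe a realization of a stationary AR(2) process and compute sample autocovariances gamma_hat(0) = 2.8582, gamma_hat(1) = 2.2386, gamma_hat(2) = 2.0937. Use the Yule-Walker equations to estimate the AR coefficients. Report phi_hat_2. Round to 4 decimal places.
\hat\phi_{2} = 0.3081

The Yule-Walker equations for an AR(p) process read, in matrix form,
  Gamma_p phi = r_p,   with   (Gamma_p)_{ij} = gamma(|i - j|),
                       (r_p)_i = gamma(i),   i,j = 1..p.
Substitute the sample gammas (Toeplitz matrix and right-hand side of size 2):
  Gamma_p = [[2.8582, 2.2386], [2.2386, 2.8582]]
  r_p     = [2.2386, 2.0937]
Written out:
  2.8582 phi_1 + 2.2386 phi_2 = 2.2386
  2.2386 phi_1 + 2.8582 phi_2 = 2.0937
Solve by Cramer's rule:
  det = gamma(0)^2 - gamma(1)^2 = (2.8582)^2 - (2.2386)^2 = 8.16930724 - 5.01132996 = 3.15797728
  phi_hat_1 = [gamma(1) gamma(0) - gamma(1) gamma(2)] / det = [(2.2386)(2.8582) - (2.2386)(2.0937)] / 3.15797728 = 1.7114097 / 3.15797728 = 0.5419
  phi_hat_2 = [gamma(0) gamma(2) - gamma(1)^2] / det = [(2.8582)(2.0937) - (2.2386)^2] / 3.15797728 = 0.97288338 / 3.15797728 = 0.3081
So phi_hat = [0.5419, 0.3081].
Therefore phi_hat_2 = 0.3081.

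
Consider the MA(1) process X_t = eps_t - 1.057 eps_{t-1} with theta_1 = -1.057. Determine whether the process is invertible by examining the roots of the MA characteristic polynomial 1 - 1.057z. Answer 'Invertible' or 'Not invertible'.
\text{Not invertible}

The MA(q) characteristic polynomial is P(z) = 1 - 1.057z.
Invertibility requires all roots to lie outside the unit circle, i.e. |z| > 1 for every root.
This is linear in z: 1 + (-1.057) z = 0  =>  z = -1/(-1.057) = 0.946074,  |z| = 0.946074.
Moduli of all roots: 0.9461.
All moduli strictly greater than 1? No.
Verdict: Not invertible.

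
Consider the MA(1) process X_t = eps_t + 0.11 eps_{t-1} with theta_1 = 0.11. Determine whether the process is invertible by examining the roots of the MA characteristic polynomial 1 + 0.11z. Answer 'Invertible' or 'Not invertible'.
\text{Invertible}

The MA(q) characteristic polynomial is P(z) = 1 + 0.11z.
Invertibility requires all roots to lie outside the unit circle, i.e. |z| > 1 for every root.
This is linear in z: 1 + (0.11) z = 0  =>  z = -1/(0.11) = -9.090909,  |z| = 9.090909.
Moduli of all roots: 9.0909.
All moduli strictly greater than 1? Yes.
Verdict: Invertible.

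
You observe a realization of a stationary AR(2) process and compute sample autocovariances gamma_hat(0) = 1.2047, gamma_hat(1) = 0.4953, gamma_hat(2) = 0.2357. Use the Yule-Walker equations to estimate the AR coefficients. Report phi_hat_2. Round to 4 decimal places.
\hat\phi_{2} = 0.0320

The Yule-Walker equations for an AR(p) process read, in matrix form,
  Gamma_p phi = r_p,   with   (Gamma_p)_{ij} = gamma(|i - j|),
                       (r_p)_i = gamma(i),   i,j = 1..p.
Substitute the sample gammas (Toeplitz matrix and right-hand side of size 2):
  Gamma_p = [[1.2047, 0.4953], [0.4953, 1.2047]]
  r_p     = [0.4953, 0.2357]
Written out:
  1.2047 phi_1 + 0.4953 phi_2 = 0.4953
  0.4953 phi_1 + 1.2047 phi_2 = 0.2357
Solve by Cramer's rule:
  det = gamma(0)^2 - gamma(1)^2 = (1.2047)^2 - (0.4953)^2 = 1.45130209 - 0.24532209 = 1.20598
  phi_hat_1 = [gamma(1) gamma(0) - gamma(1) gamma(2)] / det = [(0.4953)(1.2047) - (0.4953)(0.2357)] / 1.20598 = 0.4799457 / 1.20598 = 0.398
  phi_hat_2 = [gamma(0) gamma(2) - gamma(1)^2] / det = [(1.2047)(0.2357) - (0.4953)^2] / 1.20598 = 0.0386257 / 1.20598 = 0.032
So phi_hat = [0.3980, 0.0320].
Therefore phi_hat_2 = 0.0320.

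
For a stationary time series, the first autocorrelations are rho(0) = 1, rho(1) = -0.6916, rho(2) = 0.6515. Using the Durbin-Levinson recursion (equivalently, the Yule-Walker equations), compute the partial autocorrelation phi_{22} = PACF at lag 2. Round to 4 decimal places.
\phi_{22} = 0.3320

The PACF at lag k is phi_{kk}, the last component of the solution
to the Yule-Walker system G_k phi = r_k where
  (G_k)_{ij} = rho(|i - j|), (r_k)_i = rho(i), i,j = 1..k.
Equivalently, Durbin-Levinson gives phi_{kk} iteratively:
  phi_{11} = rho(1)
  phi_{kk} = [rho(k) - sum_{j=1..k-1} phi_{k-1,j} rho(k-j)]
            / [1 - sum_{j=1..k-1} phi_{k-1,j} rho(j)],
  phi_{k,j} = phi_{k-1,j} - phi_{kk} phi_{k-1,k-j},  j = 1..k-1.
Step k = 1:
  phi_11 = rho(1) = -0.6916.
Step k = 2:
  phi_22 = [rho(2) - phi_11 rho(1)] / [1 - phi_11 rho(1)] = [0.6515 - (-0.6916)(-0.6916)] / [1 - (-0.6916)(-0.6916)]
         = 0.17318944 / 0.52168944 = 0.332.
Therefore phi_{22} = 0.3320.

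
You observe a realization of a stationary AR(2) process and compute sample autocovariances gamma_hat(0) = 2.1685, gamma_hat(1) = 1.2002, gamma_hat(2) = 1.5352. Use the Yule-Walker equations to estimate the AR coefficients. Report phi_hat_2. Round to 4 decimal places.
\hat\phi_{2} = 0.5790

The Yule-Walker equations for an AR(p) process read, in matrix form,
  Gamma_p phi = r_p,   with   (Gamma_p)_{ij} = gamma(|i - j|),
                       (r_p)_i = gamma(i),   i,j = 1..p.
Substitute the sample gammas (Toeplitz matrix and right-hand side of size 2):
  Gamma_p = [[2.1685, 1.2002], [1.2002, 2.1685]]
  r_p     = [1.2002, 1.5352]
Written out:
  2.1685 phi_1 + 1.2002 phi_2 = 1.2002
  1.2002 phi_1 + 2.1685 phi_2 = 1.5352
Solve by Cramer's rule:
  det = gamma(0)^2 - gamma(1)^2 = (2.1685)^2 - (1.2002)^2 = 4.70239225 - 1.44048004 = 3.26191221
  phi_hat_1 = [gamma(1) gamma(0) - gamma(1) gamma(2)] / det = [(1.2002)(2.1685) - (1.2002)(1.5352)] / 3.26191221 = 0.76008666 / 3.26191221 = 0.233
  phi_hat_2 = [gamma(0) gamma(2) - gamma(1)^2] / det = [(2.1685)(1.5352) - (1.2002)^2] / 3.26191221 = 1.88860116 / 3.26191221 = 0.579
So phi_hat = [0.2330, 0.5790].
Therefore phi_hat_2 = 0.5790.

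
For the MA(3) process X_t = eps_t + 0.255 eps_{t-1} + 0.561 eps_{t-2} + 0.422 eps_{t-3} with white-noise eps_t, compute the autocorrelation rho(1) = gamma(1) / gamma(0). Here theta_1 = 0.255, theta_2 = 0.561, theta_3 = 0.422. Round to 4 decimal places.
\rho(1) = 0.4075

For an MA(q) process with theta_0 = 1, the autocovariance is
  gamma(k) = sigma^2 * sum_{i=0..q-k} theta_i * theta_{i+k},
and rho(k) = gamma(k) / gamma(0). Sigma^2 cancels.
  numerator   = (1)*(0.255) + (0.255)*(0.561) + (0.561)*(0.422) = 0.634797.
  denominator = (1)^2 + (0.255)^2 + (0.561)^2 + (0.422)^2 = 1.55783.
  rho(1) = 0.634797 / 1.55783 = 0.4075.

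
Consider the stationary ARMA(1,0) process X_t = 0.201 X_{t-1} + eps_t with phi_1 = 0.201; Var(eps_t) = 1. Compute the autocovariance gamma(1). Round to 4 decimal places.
\gamma(1) = 0.2095

Multiply the model equation by X_{t-k} and take expectations. With theta_0 = psi_0 = 1 and psi_j the MA(infinity) weights, this gives
  gamma(k) - sum_i phi_i gamma(k-i) = c_k,
  c_k = sigma^2 * sum_{j=k..q} theta_j psi_{j-k}   (c_k = 0 for k > q),
using gamma(-m) = gamma(m).
Pure AR (q = 0): c_0 = sigma^2 = 1, c_k = 0 for k >= 1.
Equations for k = 0 and k = 1 (AR order 1):
  gamma(0) = phi_1 gamma(1) + c_0
  gamma(1) = phi_1 gamma(0) + c_1
Substituting the second into the first: gamma(0) (1 - phi_1^2) = c_0 + phi_1 c_1, so
  gamma(0) = c_0 / (1 - phi_1^2) = 1 / (1 - (0.201)^2) = 1 / 0.959599 = 1.042102.
  gamma(1) = phi_1 gamma(0) = (0.201)(1.042102) = 0.209462.
Therefore gamma(1) = 0.2095 (to 4 decimal places).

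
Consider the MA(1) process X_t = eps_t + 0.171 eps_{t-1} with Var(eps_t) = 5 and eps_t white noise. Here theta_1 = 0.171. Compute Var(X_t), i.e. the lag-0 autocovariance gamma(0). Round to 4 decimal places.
\gamma(0) = 5.1462

For an MA(q) process X_t = eps_t + sum_i theta_i eps_{t-i} with
Var(eps_t) = sigma^2, the variance is
  gamma(0) = sigma^2 * (1 + sum_i theta_i^2).
  sum_i theta_i^2 = (0.171)^2 = 0.029241.
  gamma(0) = 5 * (1 + 0.029241) = 5 * 1.029241 = 5.146205, which rounds to 5.1462.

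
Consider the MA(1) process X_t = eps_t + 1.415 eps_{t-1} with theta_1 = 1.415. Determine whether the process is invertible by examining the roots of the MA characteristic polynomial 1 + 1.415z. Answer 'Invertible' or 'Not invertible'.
\text{Not invertible}

The MA(q) characteristic polynomial is P(z) = 1 + 1.415z.
Invertibility requires all roots to lie outside the unit circle, i.e. |z| > 1 for every root.
This is linear in z: 1 + (1.415) z = 0  =>  z = -1/(1.415) = -0.706714,  |z| = 0.706714.
Moduli of all roots: 0.7067.
All moduli strictly greater than 1? No.
Verdict: Not invertible.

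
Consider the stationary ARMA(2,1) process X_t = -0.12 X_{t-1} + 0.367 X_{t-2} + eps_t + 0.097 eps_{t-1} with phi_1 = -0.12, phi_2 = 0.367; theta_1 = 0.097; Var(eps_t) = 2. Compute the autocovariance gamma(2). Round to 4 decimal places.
\gamma(2) = 0.8721

Multiply the model equation by X_{t-k} and take expectations. With theta_0 = psi_0 = 1 and psi_j the MA(infinity) weights, this gives
  gamma(k) - sum_i phi_i gamma(k-i) = c_k,
  c_k = sigma^2 * sum_{j=k..q} theta_j psi_{j-k}   (c_k = 0 for k > q),
using gamma(-m) = gamma(m).
psi-weights needed (psi_j = theta_j + sum_i phi_i psi_{j-i}):
  psi_1 = theta_1 + phi_1 = 0.097 + (-0.12) = -0.023
Right-hand sides:
  c_0 = sigma^2 (1 + theta_1 psi_1) = 2 * (1 + (0.097)(-0.023)) = 2 * 0.997769 = 1.995538
  c_1 = sigma^2 theta_1 = 2 * (0.097) = 0.194
  c_2 = 0
Equations for k = 0, 1, 2 (AR order 2, c_2 = 0):
  (E0) gamma(0) = phi_1 gamma(1) + phi_2 gamma(2) + c_0
  (E1) gamma(1) = phi_1 gamma(0) + phi_2 gamma(1) + c_1
  (E2) gamma(2) = phi_1 gamma(1) + phi_2 gamma(0)
From (E1): gamma(1) = A gamma(0) + B with
  A = phi_1 / (1 - phi_2) = -0.12 / 0.633 = -0.189573,   B = c_1 / (1 - phi_2) = 0.194 / 0.633 = 0.306477.
Insert (E2) into (E0): gamma(0) (1 - phi_2^2) = phi_1 (1 + phi_2) gamma(1) + c_0.
  phi_1 (1 + phi_2) = (-0.12)(1.367) = -0.16404,   1 - phi_2^2 = 0.865311.
Replace gamma(1) by A gamma(0) + B and collect gamma(0):
  gamma(0) [0.865311 - (-0.16404)(-0.189573)] = (-0.16404)(0.306477) + 1.995538
  gamma(0) * 0.834213 = 1.945263
  gamma(0) = 1.945263 / 0.834213 = 2.331854.
  gamma(1) = A gamma(0) + B = (-0.189573)(2.331854) + (0.306477) = -0.13558.
  gamma(2) = phi_1 gamma(1) + phi_2 gamma(0) = (-0.12)(-0.13558) + (0.367)(2.331854) = 0.87206.
Therefore gamma(2) = 0.8721 (to 4 decimal places).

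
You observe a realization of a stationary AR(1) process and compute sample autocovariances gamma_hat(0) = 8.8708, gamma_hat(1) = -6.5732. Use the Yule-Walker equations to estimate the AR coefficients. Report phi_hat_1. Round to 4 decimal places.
\hat\phi_{1} = -0.7410

The Yule-Walker equations for an AR(p) process read, in matrix form,
  Gamma_p phi = r_p,   with   (Gamma_p)_{ij} = gamma(|i - j|),
                       (r_p)_i = gamma(i),   i,j = 1..p.
Substitute the sample gammas (Toeplitz matrix and right-hand side of size 1):
  Gamma_p = [[8.8708]]
  r_p     = [-6.5732]
With p = 1 this is the single equation gamma(0) phi_1 = gamma(1):
  phi_hat_1 = gamma(1) / gamma(0) = -6.5732 / 8.8708 = -0.7410.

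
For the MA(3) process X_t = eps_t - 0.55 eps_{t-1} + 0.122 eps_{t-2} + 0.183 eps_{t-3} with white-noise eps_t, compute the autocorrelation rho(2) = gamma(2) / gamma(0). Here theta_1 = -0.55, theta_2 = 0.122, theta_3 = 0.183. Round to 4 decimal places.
\rho(2) = 0.0158

For an MA(q) process with theta_0 = 1, the autocovariance is
  gamma(k) = sigma^2 * sum_{i=0..q-k} theta_i * theta_{i+k},
and rho(k) = gamma(k) / gamma(0). Sigma^2 cancels.
  numerator   = (1)*(0.122) + (-0.55)*(0.183) = 0.02135.
  denominator = (1)^2 + (-0.55)^2 + (0.122)^2 + (0.183)^2 = 1.350873.
  rho(2) = 0.02135 / 1.350873 = 0.0158.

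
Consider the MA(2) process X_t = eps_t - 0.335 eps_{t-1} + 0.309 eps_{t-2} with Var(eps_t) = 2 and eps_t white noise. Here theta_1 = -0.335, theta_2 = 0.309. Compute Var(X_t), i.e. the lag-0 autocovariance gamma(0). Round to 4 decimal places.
\gamma(0) = 2.4154

For an MA(q) process X_t = eps_t + sum_i theta_i eps_{t-i} with
Var(eps_t) = sigma^2, the variance is
  gamma(0) = sigma^2 * (1 + sum_i theta_i^2).
  sum_i theta_i^2 = (-0.335)^2 + (0.309)^2 = 0.112225 + 0.095481 = 0.207706.
  gamma(0) = 2 * (1 + 0.207706) = 2 * 1.207706 = 2.415412, which rounds to 2.4154.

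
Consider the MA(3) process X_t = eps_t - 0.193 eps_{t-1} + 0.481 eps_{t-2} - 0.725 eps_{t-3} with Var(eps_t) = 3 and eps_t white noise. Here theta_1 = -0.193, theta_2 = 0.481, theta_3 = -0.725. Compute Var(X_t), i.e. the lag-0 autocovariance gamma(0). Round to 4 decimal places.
\gamma(0) = 5.3827

For an MA(q) process X_t = eps_t + sum_i theta_i eps_{t-i} with
Var(eps_t) = sigma^2, the variance is
  gamma(0) = sigma^2 * (1 + sum_i theta_i^2).
  sum_i theta_i^2 = (-0.193)^2 + (0.481)^2 + (-0.725)^2 = 0.037249 + 0.231361 + 0.525625 = 0.794235.
  gamma(0) = 3 * (1 + 0.794235) = 3 * 1.794235 = 5.382705, which rounds to 5.3827.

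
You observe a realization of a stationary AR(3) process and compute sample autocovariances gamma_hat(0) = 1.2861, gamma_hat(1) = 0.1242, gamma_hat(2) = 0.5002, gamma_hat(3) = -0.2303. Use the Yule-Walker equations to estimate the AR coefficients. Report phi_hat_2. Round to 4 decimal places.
\hat\phi_{2} = 0.4000

The Yule-Walker equations for an AR(p) process read, in matrix form,
  Gamma_p phi = r_p,   with   (Gamma_p)_{ij} = gamma(|i - j|),
                       (r_p)_i = gamma(i),   i,j = 1..p.
Substitute the sample gammas (Toeplitz matrix and right-hand side of size 3):
  Gamma_p = [[1.2861, 0.1242, 0.5002], [0.1242, 1.2861, 0.1242], [0.5002, 0.1242, 1.2861]]
  r_p     = [0.1242, 0.5002, -0.2303]
Written out (R1..R3):
  (R1) 1.2861 phi_1 + 0.1242 phi_2 + 0.5002 phi_3 = 0.1242
  (R2) 0.1242 phi_1 + 1.2861 phi_2 + 0.1242 phi_3 = 0.5002
  (R3) 0.5002 phi_1 + 0.1242 phi_2 + 1.2861 phi_3 = -0.2303
Gaussian elimination:
  R2 <- R2 - (0.1242/1.2861) R1 = R2 - (0.096571) R1:  1.274106 phi_2 + 0.075895 phi_3 = 0.488206
  R3 <- R3 - (0.5002/1.2861) R1 = R3 - (0.388928) R1:  0.075895 phi_2 + 1.091558 phi_3 = -0.278605
  R3 <- R3 - (0.075895/1.274106) R2 = R3 - (0.059567) R2:  1.087037 phi_3 = -0.307686
Back-substitution:
  phi_hat_3 = -0.307686 / 1.087037 = -0.28305
  phi_hat_2 = (0.488206 - (0.075895)(-0.28305)) / 1.274106 = 0.400036
  phi_hat_1 = (0.1242 - (0.1242)(0.400036) - (0.5002)(-0.28305)) / 1.2861 = 0.168025
So phi_hat = [0.1680, 0.4000, -0.2831].
Therefore phi_hat_2 = 0.4000.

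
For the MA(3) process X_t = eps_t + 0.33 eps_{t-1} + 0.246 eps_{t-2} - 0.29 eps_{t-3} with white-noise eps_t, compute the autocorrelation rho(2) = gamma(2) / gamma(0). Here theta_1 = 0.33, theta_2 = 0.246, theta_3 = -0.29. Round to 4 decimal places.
\rho(2) = 0.1199

For an MA(q) process with theta_0 = 1, the autocovariance is
  gamma(k) = sigma^2 * sum_{i=0..q-k} theta_i * theta_{i+k},
and rho(k) = gamma(k) / gamma(0). Sigma^2 cancels.
  numerator   = (1)*(0.246) + (0.33)*(-0.29) = 0.1503.
  denominator = (1)^2 + (0.33)^2 + (0.246)^2 + (-0.29)^2 = 1.253516.
  rho(2) = 0.1503 / 1.253516 = 0.1199.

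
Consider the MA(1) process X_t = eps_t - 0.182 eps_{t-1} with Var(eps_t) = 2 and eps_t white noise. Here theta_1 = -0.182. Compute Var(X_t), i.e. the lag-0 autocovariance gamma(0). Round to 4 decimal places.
\gamma(0) = 2.0662

For an MA(q) process X_t = eps_t + sum_i theta_i eps_{t-i} with
Var(eps_t) = sigma^2, the variance is
  gamma(0) = sigma^2 * (1 + sum_i theta_i^2).
  sum_i theta_i^2 = (-0.182)^2 = 0.033124.
  gamma(0) = 2 * (1 + 0.033124) = 2 * 1.033124 = 2.066248, which rounds to 2.0662.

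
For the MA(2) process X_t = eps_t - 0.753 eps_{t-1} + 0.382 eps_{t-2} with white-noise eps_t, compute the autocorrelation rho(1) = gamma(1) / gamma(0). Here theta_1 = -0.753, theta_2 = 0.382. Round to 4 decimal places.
\rho(1) = -0.6075

For an MA(q) process with theta_0 = 1, the autocovariance is
  gamma(k) = sigma^2 * sum_{i=0..q-k} theta_i * theta_{i+k},
and rho(k) = gamma(k) / gamma(0). Sigma^2 cancels.
  numerator   = (1)*(-0.753) + (-0.753)*(0.382) = -1.040646.
  denominator = (1)^2 + (-0.753)^2 + (0.382)^2 = 1.712933.
  rho(1) = -1.040646 / 1.712933 = -0.6075.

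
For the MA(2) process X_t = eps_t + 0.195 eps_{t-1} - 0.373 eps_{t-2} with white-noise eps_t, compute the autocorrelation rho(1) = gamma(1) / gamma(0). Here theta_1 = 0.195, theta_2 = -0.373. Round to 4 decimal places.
\rho(1) = 0.1039

For an MA(q) process with theta_0 = 1, the autocovariance is
  gamma(k) = sigma^2 * sum_{i=0..q-k} theta_i * theta_{i+k},
and rho(k) = gamma(k) / gamma(0). Sigma^2 cancels.
  numerator   = (1)*(0.195) + (0.195)*(-0.373) = 0.122265.
  denominator = (1)^2 + (0.195)^2 + (-0.373)^2 = 1.177154.
  rho(1) = 0.122265 / 1.177154 = 0.1039.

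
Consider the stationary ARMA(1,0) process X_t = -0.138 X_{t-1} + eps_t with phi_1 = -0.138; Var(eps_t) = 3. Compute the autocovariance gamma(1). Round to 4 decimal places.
\gamma(1) = -0.4220

Multiply the model equation by X_{t-k} and take expectations. With theta_0 = psi_0 = 1 and psi_j the MA(infinity) weights, this gives
  gamma(k) - sum_i phi_i gamma(k-i) = c_k,
  c_k = sigma^2 * sum_{j=k..q} theta_j psi_{j-k}   (c_k = 0 for k > q),
using gamma(-m) = gamma(m).
Pure AR (q = 0): c_0 = sigma^2 = 3, c_k = 0 for k >= 1.
Equations for k = 0 and k = 1 (AR order 1):
  gamma(0) = phi_1 gamma(1) + c_0
  gamma(1) = phi_1 gamma(0) + c_1
Substituting the second into the first: gamma(0) (1 - phi_1^2) = c_0 + phi_1 c_1, so
  gamma(0) = c_0 / (1 - phi_1^2) = 3 / (1 - (-0.138)^2) = 3 / 0.980956 = 3.058241.
  gamma(1) = phi_1 gamma(0) = (-0.138)(3.058241) = -0.422037.
Therefore gamma(1) = -0.4220 (to 4 decimal places).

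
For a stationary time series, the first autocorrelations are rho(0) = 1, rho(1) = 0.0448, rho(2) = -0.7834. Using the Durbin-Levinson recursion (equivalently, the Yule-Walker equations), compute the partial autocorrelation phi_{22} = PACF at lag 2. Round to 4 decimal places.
\phi_{22} = -0.7870

The PACF at lag k is phi_{kk}, the last component of the solution
to the Yule-Walker system G_k phi = r_k where
  (G_k)_{ij} = rho(|i - j|), (r_k)_i = rho(i), i,j = 1..k.
Equivalently, Durbin-Levinson gives phi_{kk} iteratively:
  phi_{11} = rho(1)
  phi_{kk} = [rho(k) - sum_{j=1..k-1} phi_{k-1,j} rho(k-j)]
            / [1 - sum_{j=1..k-1} phi_{k-1,j} rho(j)],
  phi_{k,j} = phi_{k-1,j} - phi_{kk} phi_{k-1,k-j},  j = 1..k-1.
Step k = 1:
  phi_11 = rho(1) = 0.0448.
Step k = 2:
  phi_22 = [rho(2) - phi_11 rho(1)] / [1 - phi_11 rho(1)] = [-0.7834 - (0.0448)(0.0448)] / [1 - (0.0448)(0.0448)]
         = -0.78540704 / 0.99799296 = -0.787.
Therefore phi_{22} = -0.7870.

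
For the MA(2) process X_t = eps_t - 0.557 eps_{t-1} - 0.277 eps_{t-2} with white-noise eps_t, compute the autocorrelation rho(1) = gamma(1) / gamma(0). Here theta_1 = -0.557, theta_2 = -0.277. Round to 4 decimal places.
\rho(1) = -0.2904

For an MA(q) process with theta_0 = 1, the autocovariance is
  gamma(k) = sigma^2 * sum_{i=0..q-k} theta_i * theta_{i+k},
and rho(k) = gamma(k) / gamma(0). Sigma^2 cancels.
  numerator   = (1)*(-0.557) + (-0.557)*(-0.277) = -0.402711.
  denominator = (1)^2 + (-0.557)^2 + (-0.277)^2 = 1.386978.
  rho(1) = -0.402711 / 1.386978 = -0.2904.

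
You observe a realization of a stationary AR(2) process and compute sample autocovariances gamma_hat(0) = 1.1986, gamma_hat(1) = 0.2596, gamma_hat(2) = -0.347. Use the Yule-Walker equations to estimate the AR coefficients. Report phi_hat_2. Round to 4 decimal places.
\hat\phi_{2} = -0.3530

The Yule-Walker equations for an AR(p) process read, in matrix form,
  Gamma_p phi = r_p,   with   (Gamma_p)_{ij} = gamma(|i - j|),
                       (r_p)_i = gamma(i),   i,j = 1..p.
Substitute the sample gammas (Toeplitz matrix and right-hand side of size 2):
  Gamma_p = [[1.1986, 0.2596], [0.2596, 1.1986]]
  r_p     = [0.2596, -0.347]
Written out:
  1.1986 phi_1 + 0.2596 phi_2 = 0.2596
  0.2596 phi_1 + 1.1986 phi_2 = -0.347
Solve by Cramer's rule:
  det = gamma(0)^2 - gamma(1)^2 = (1.1986)^2 - (0.2596)^2 = 1.43664196 - 0.06739216 = 1.3692498
  phi_hat_1 = [gamma(1) gamma(0) - gamma(1) gamma(2)] / det = [(0.2596)(1.1986) - (0.2596)(-0.347)] / 1.3692498 = 0.40123776 / 1.3692498 = 0.293
  phi_hat_2 = [gamma(0) gamma(2) - gamma(1)^2] / det = [(1.1986)(-0.347) - (0.2596)^2] / 1.3692498 = -0.48330636 / 1.3692498 = -0.353
So phi_hat = [0.2930, -0.3530].
Therefore phi_hat_2 = -0.3530.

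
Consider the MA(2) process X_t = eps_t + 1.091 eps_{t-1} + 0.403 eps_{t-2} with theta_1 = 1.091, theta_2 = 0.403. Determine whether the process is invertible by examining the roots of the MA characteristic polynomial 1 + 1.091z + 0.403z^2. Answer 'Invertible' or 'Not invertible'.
\text{Invertible}

The MA(q) characteristic polynomial is P(z) = 1 + 1.091z + 0.403z^2.
Invertibility requires all roots to lie outside the unit circle, i.e. |z| > 1 for every root.
Set 1 + (1.091) z + (0.403) z^2 = 0, i.e. a z^2 + b z + c = 0 with a = 0.403, b = 1.091, c = 1.
Discriminant D = b^2 - 4ac = (1.091)^2 - 4*(0.403)*1 = 1.190281 - (1.612) = -0.421719.
D < 0, so the roots are the complex-conjugate pair z = (-b +/- i sqrt(-D)) / (2a) = -1.3536 +/- 0.8057i.
For a conjugate pair |z|^2 = z * conj(z) = (product of roots) = c/a = 1/(0.403) = 2.48139, so |z| = sqrt(2.48139) = 1.5752 for both roots.
Moduli of all roots: 1.5752, 1.5752.
All moduli strictly greater than 1? Yes.
Verdict: Invertible.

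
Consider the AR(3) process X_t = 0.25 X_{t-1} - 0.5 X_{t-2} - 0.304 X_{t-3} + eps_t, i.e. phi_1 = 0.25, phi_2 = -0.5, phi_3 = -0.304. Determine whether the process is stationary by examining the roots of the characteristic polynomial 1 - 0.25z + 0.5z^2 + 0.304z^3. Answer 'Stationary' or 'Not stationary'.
\text{Stationary}

The AR(p) characteristic polynomial is P(z) = 1 - 0.25z + 0.5z^2 + 0.304z^3.
Stationarity requires all roots to lie outside the unit circle, i.e. |z| > 1 for every root.
Degree 3: look for a simple real root z0 first, then factor out (1 - z/z0) and solve the remaining quadratic.
Testing z0 = -2.5: P(-2.5) = 1 + (-0.25)(-2.5) + (0.5)(-2.5)^2 + (0.304)(-2.5)^3
  = 1 + (0.625) + (3.125) + (-4.75) = 0.  So z_0 = -2.5 is a root, |z_0| = 2.5.
Divide out the factor (1 + 0.4 z) = (1 - z/z0) (since 1/z0 = -0.4):
  P(z) = (1 + 0.4 z)(1 + (-0.65) z + (0.76) z^2)
  [check: z-coef -0.65 - (-0.4) = -0.25; z^2-coef 0.76 - (-0.4)(-0.65) = 0.5; z^3-coef -(-0.4)(0.76) = 0.304.]
Remaining roots from the quadratic factor 1 + (-0.65) z + (0.76) z^2:
  Set 1 + (-0.65) z + (0.76) z^2 = 0, i.e. a z^2 + b z + c = 0 with a = 0.76, b = -0.65, c = 1.
  Discriminant D = b^2 - 4ac = (-0.65)^2 - 4*(0.76)*1 = 0.4225 - (3.04) = -2.6175.
  D < 0, so the roots are the complex-conjugate pair z = (-b +/- i sqrt(-D)) / (2a) = 0.4276 +/- 1.0644i.
  For a conjugate pair |z|^2 = z * conj(z) = (product of roots) = c/a = 1/(0.76) = 1.315789, so |z| = sqrt(1.315789) = 1.1471 for both roots.
Moduli of all roots: 2.5000, 1.1471, 1.1471.
All moduli strictly greater than 1? Yes.
Verdict: Stationary.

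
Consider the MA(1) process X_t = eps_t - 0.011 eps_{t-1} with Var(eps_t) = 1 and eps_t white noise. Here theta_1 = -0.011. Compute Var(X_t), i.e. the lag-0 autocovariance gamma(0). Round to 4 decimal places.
\gamma(0) = 1.0001

For an MA(q) process X_t = eps_t + sum_i theta_i eps_{t-i} with
Var(eps_t) = sigma^2, the variance is
  gamma(0) = sigma^2 * (1 + sum_i theta_i^2).
  sum_i theta_i^2 = (-0.011)^2 = 0.000121.
  gamma(0) = 1 * (1 + 0.000121) = 1 * 1.000121 = 1.000121, which rounds to 1.0001.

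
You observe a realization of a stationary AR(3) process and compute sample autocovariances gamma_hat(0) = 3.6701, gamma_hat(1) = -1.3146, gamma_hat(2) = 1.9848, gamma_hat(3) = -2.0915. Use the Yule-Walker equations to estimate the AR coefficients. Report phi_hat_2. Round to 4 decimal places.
\hat\phi_{2} = 0.3900

The Yule-Walker equations for an AR(p) process read, in matrix form,
  Gamma_p phi = r_p,   with   (Gamma_p)_{ij} = gamma(|i - j|),
                       (r_p)_i = gamma(i),   i,j = 1..p.
Substitute the sample gammas (Toeplitz matrix and right-hand side of size 3):
  Gamma_p = [[3.6701, -1.3146, 1.9848], [-1.3146, 3.6701, -1.3146], [1.9848, -1.3146, 3.6701]]
  r_p     = [-1.3146, 1.9848, -2.0915]
Written out (R1..R3):
  (R1) 3.6701 phi_1 - 1.3146 phi_2 + 1.9848 phi_3 = -1.3146
  (R2) -1.3146 phi_1 + 3.6701 phi_2 - 1.3146 phi_3 = 1.9848
  (R3) 1.9848 phi_1 - 1.3146 phi_2 + 3.6701 phi_3 = -2.0915
Gaussian elimination:
  R2 <- R2 - (-1.3146/3.6701) R1 = R2 - (-0.358192) R1:  3.199221 phi_2 - 0.603661 phi_3 = 1.513921
  R3 <- R3 - (1.9848/3.6701) R1 = R3 - (0.540803) R1:  -0.603661 phi_2 + 2.596715 phi_3 = -1.380561
  R3 <- R3 - (-0.603661/3.199221) R2 = R3 - (-0.18869) R2:  2.48281 phi_3 = -1.094899
Back-substitution:
  phi_hat_3 = -1.094899 / 2.48281 = -0.440992
  phi_hat_2 = (1.513921 - (-0.603661)(-0.440992)) / 3.199221 = 0.390005
  phi_hat_1 = (-1.3146 - (-1.3146)(0.390005) - (1.9848)(-0.440992)) / 3.6701 = 0.019994
So phi_hat = [0.0200, 0.3900, -0.4410].
Therefore phi_hat_2 = 0.3900.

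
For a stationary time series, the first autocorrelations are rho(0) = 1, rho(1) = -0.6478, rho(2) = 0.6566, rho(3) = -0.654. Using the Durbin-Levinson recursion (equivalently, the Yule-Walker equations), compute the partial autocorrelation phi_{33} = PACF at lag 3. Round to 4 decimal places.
\phi_{33} = -0.2850

The PACF at lag k is phi_{kk}, the last component of the solution
to the Yule-Walker system G_k phi = r_k where
  (G_k)_{ij} = rho(|i - j|), (r_k)_i = rho(i), i,j = 1..k.
Equivalently, Durbin-Levinson gives phi_{kk} iteratively:
  phi_{11} = rho(1)
  phi_{kk} = [rho(k) - sum_{j=1..k-1} phi_{k-1,j} rho(k-j)]
            / [1 - sum_{j=1..k-1} phi_{k-1,j} rho(j)],
  phi_{k,j} = phi_{k-1,j} - phi_{kk} phi_{k-1,k-j},  j = 1..k-1.
Step k = 1:
  phi_11 = rho(1) = -0.6478.
Step k = 2:
  phi_22 = [rho(2) - phi_11 rho(1)] / [1 - phi_11 rho(1)] = [0.6566 - (-0.6478)(-0.6478)] / [1 - (-0.6478)(-0.6478)]
         = 0.23695516 / 0.58035516 = 0.408293.
  Update: phi_21 = phi_11 - phi_22 phi_11 = -0.6478 - (0.408293)(-0.6478) = -0.383308.
Step k = 3:
  phi_33 = [rho(3) - phi_21 rho(2) - phi_22 rho(1)] / [1 - phi_21 rho(1) - phi_22 rho(2)]
    numerator   = -0.654 - (-0.383308)(0.6566) - (0.408293)(-0.6478) = -0.13782782
    denominator = 1 - (-0.383308)(-0.6478) - (0.408293)(0.6566) = 0.48360794
  phi_33 = -0.13782782 / 0.48360794 = -0.285.
Therefore phi_{33} = -0.2850.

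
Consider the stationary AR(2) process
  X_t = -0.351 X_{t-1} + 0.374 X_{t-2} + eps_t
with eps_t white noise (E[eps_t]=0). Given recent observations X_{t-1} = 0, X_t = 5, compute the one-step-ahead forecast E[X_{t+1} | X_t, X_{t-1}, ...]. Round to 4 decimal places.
E[X_{t+1} \mid \mathcal F_t] = -1.7550

For an AR(p) model X_t = c + sum_i phi_i X_{t-i} + eps_t, the
one-step-ahead conditional mean is
  E[X_{t+1} | X_t, ...] = c + sum_i phi_i X_{t+1-i}.
Substitute known values:
  E[X_{t+1} | ...] = (-0.351) * (5) + (0.374) * (0)
                   = -1.7550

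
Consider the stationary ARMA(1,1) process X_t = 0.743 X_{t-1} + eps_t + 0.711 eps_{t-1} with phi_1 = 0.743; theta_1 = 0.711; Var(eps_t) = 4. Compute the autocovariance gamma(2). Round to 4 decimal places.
\gamma(2) = 14.7429

Multiply the model equation by X_{t-k} and take expectations. With theta_0 = psi_0 = 1 and psi_j the MA(infinity) weights, this gives
  gamma(k) - sum_i phi_i gamma(k-i) = c_k,
  c_k = sigma^2 * sum_{j=k..q} theta_j psi_{j-k}   (c_k = 0 for k > q),
using gamma(-m) = gamma(m).
psi-weights needed (psi_j = theta_j + sum_i phi_i psi_{j-i}):
  psi_1 = theta_1 + phi_1 = 0.711 + (0.743) = 1.454
Right-hand sides:
  c_0 = sigma^2 (1 + theta_1 psi_1) = 4 * (1 + (0.711)(1.454)) = 4 * 2.033794 = 8.135176
  c_1 = sigma^2 theta_1 = 4 * (0.711) = 2.844
  c_2 = 0
Equations for k = 0 and k = 1 (AR order 1):
  gamma(0) = phi_1 gamma(1) + c_0
  gamma(1) = phi_1 gamma(0) + c_1
Substituting the second into the first: gamma(0) (1 - phi_1^2) = c_0 + phi_1 c_1, so
  gamma(0) = (c_0 + phi_1 c_1) / (1 - phi_1^2) = (8.135176 + (0.743)(2.844)) / (1 - (0.743)^2) = 10.248268 / 0.447951 = 22.878101.
  gamma(1) = phi_1 gamma(0) + c_1 = (0.743)(22.878101) + (2.844) = 19.842429.
For k = 2 (> q): gamma(2) = phi_1 gamma(1) = (0.743)(19.842429) = 14.742925.
Therefore gamma(2) = 14.7429 (to 4 decimal places).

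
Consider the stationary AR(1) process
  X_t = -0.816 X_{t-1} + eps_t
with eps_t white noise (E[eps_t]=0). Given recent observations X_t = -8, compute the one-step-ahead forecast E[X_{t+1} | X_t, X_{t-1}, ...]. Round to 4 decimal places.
E[X_{t+1} \mid \mathcal F_t] = 6.5280

For an AR(p) model X_t = c + sum_i phi_i X_{t-i} + eps_t, the
one-step-ahead conditional mean is
  E[X_{t+1} | X_t, ...] = c + sum_i phi_i X_{t+1-i}.
Substitute known values:
  E[X_{t+1} | ...] = (-0.816) * (-8)
                   = 6.5280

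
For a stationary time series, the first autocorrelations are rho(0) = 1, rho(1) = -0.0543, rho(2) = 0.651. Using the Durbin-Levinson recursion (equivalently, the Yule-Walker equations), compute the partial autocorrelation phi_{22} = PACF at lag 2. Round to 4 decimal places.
\phi_{22} = 0.6500

The PACF at lag k is phi_{kk}, the last component of the solution
to the Yule-Walker system G_k phi = r_k where
  (G_k)_{ij} = rho(|i - j|), (r_k)_i = rho(i), i,j = 1..k.
Equivalently, Durbin-Levinson gives phi_{kk} iteratively:
  phi_{11} = rho(1)
  phi_{kk} = [rho(k) - sum_{j=1..k-1} phi_{k-1,j} rho(k-j)]
            / [1 - sum_{j=1..k-1} phi_{k-1,j} rho(j)],
  phi_{k,j} = phi_{k-1,j} - phi_{kk} phi_{k-1,k-j},  j = 1..k-1.
Step k = 1:
  phi_11 = rho(1) = -0.0543.
Step k = 2:
  phi_22 = [rho(2) - phi_11 rho(1)] / [1 - phi_11 rho(1)] = [0.651 - (-0.0543)(-0.0543)] / [1 - (-0.0543)(-0.0543)]
         = 0.64805151 / 0.99705151 = 0.65.
Therefore phi_{22} = 0.6500.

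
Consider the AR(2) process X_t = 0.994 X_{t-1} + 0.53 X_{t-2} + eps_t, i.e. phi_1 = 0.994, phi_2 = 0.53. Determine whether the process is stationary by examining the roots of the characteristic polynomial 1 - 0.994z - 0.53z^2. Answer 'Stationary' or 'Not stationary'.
\text{Not stationary}

The AR(p) characteristic polynomial is P(z) = 1 - 0.994z - 0.53z^2.
Stationarity requires all roots to lie outside the unit circle, i.e. |z| > 1 for every root.
Set 1 + (-0.994) z + (-0.53) z^2 = 0, i.e. a z^2 + b z + c = 0 with a = -0.53, b = -0.994, c = 1.
Discriminant D = b^2 - 4ac = (-0.994)^2 - 4*(-0.53)*1 = 0.988036 - (-2.12) = 3.108036.
D >= 0, so the roots are real: z = (-b +/- sqrt(D)) / (2a) = (0.994 +/- 1.762962) / (-1.06).
  z_1 = (0.994 + 1.762962) / (-1.06) = -2.6009,   |z_1| = 2.6009.
  z_2 = (0.994 - 1.762962) / (-1.06) = 0.7254,   |z_2| = 0.7254.
Moduli of all roots: 2.6009, 0.7254.
All moduli strictly greater than 1? No.
Verdict: Not stationary.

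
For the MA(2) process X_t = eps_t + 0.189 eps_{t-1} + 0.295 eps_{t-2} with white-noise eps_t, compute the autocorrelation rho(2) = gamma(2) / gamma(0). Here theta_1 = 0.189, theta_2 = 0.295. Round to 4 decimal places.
\rho(2) = 0.2627

For an MA(q) process with theta_0 = 1, the autocovariance is
  gamma(k) = sigma^2 * sum_{i=0..q-k} theta_i * theta_{i+k},
and rho(k) = gamma(k) / gamma(0). Sigma^2 cancels.
  numerator   = (1)*(0.295) = 0.295.
  denominator = (1)^2 + (0.189)^2 + (0.295)^2 = 1.122746.
  rho(2) = 0.295 / 1.122746 = 0.2627.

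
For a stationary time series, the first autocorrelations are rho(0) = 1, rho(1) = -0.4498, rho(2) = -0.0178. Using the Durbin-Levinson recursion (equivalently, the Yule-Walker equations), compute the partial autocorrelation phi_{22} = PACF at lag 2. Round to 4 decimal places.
\phi_{22} = -0.2760

The PACF at lag k is phi_{kk}, the last component of the solution
to the Yule-Walker system G_k phi = r_k where
  (G_k)_{ij} = rho(|i - j|), (r_k)_i = rho(i), i,j = 1..k.
Equivalently, Durbin-Levinson gives phi_{kk} iteratively:
  phi_{11} = rho(1)
  phi_{kk} = [rho(k) - sum_{j=1..k-1} phi_{k-1,j} rho(k-j)]
            / [1 - sum_{j=1..k-1} phi_{k-1,j} rho(j)],
  phi_{k,j} = phi_{k-1,j} - phi_{kk} phi_{k-1,k-j},  j = 1..k-1.
Step k = 1:
  phi_11 = rho(1) = -0.4498.
Step k = 2:
  phi_22 = [rho(2) - phi_11 rho(1)] / [1 - phi_11 rho(1)] = [-0.0178 - (-0.4498)(-0.4498)] / [1 - (-0.4498)(-0.4498)]
         = -0.22012004 / 0.79767996 = -0.276.
Therefore phi_{22} = -0.2760.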